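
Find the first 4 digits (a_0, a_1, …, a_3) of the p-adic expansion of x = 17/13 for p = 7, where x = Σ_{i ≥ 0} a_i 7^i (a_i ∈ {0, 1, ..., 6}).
(a_0, …, a_3) = (4, 5, 3, 0)

v_7(17/13) = 0 (numerator and denominator both coprime to 7), so x ∈ ℤ_7^×. Compute digits iteratively via a_i = x_i mod 7, x_{i+1} = (x_i − a_i)/7, with x_0 = x:
  x_0 = 17/13;  a_0 = 4;  x_1 = (x_0 − 4)/7 = -5/13
  x_1 = -5/13;  a_1 = 5;  x_2 = (x_1 − 5)/7 = -10/13
  x_2 = -10/13;  a_2 = 3;  x_3 = (x_2 − 3)/7 = -7/13
  x_3 = -7/13;  a_3 = 0;  x_4 = (x_3 − 0)/7 = -1/13
Digits: (4, 5, 3, 0).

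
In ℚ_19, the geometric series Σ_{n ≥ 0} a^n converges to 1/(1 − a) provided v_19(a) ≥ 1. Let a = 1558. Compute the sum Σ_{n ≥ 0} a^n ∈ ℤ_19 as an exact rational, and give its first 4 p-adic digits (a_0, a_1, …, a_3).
Σ a^n = 1/(1 − a) = -1/1557;  first 4 digits = (1, 6, 2, 0)

v_19(a) = 1 ≥ 1, so the series converges in ℤ_19 to 1/(1 − a) = 1/(1 − 1558) = -1/1557. Expand this rational in ℤ_19: compute digits iteratively via d_i = x_i mod 19, x_{i+1} = (x_i − d_i)/19. The first 4 digits are (1, 6, 2, 0).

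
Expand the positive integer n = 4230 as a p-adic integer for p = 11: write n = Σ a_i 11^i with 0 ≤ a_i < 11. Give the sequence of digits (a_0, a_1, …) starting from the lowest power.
(a_0, a_1, …) = (6, 10, 1, 3)

Repeated division by 11 gives the digits low-to-high: 4230 = 6 + 10·11^1 + 1·11^2 + 3·11^3. Digit sequence: (6, 10, 1, 3).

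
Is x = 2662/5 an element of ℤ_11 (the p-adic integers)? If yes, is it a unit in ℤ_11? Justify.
x ∈ ℤ_11 but not a unit; v_11(x) = 3 > 0

ℤ_11 = {x ∈ ℚ_11 : v_11(x) ≥ 0} and ℤ_11^× = {x ∈ ℤ_11 : v_11(x) = 0}. Here v_11(2662/5) = v_11(num) − v_11(den) = 3; compare against these criteria.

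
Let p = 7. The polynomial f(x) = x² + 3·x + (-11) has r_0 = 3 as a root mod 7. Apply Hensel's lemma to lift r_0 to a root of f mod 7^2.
r_1 = 24 (mod 49)

Hensel: r_{i+1} = r_i − f(r_i)·(f′(r_i))^{-1} mod 7^{i+2}, f′(x) = 2x + 3. Iterate:
  r_0 = 3 (mod 7)
  r_1 = 24 (mod 49)
Final: r = 24 satisfies f(r) ≡ 0 mod 7^2.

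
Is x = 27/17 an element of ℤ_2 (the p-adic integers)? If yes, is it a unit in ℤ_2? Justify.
x ∈ ℤ_2^× (unit); v_2(x) = 0

ℤ_2 = {x ∈ ℚ_2 : v_2(x) ≥ 0} and ℤ_2^× = {x ∈ ℤ_2 : v_2(x) = 0}. Here v_2(27/17) = v_2(num) − v_2(den) = 0; compare against these criteria.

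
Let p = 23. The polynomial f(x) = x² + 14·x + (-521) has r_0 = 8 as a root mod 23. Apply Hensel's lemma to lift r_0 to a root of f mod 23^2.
r_1 = 284 (mod 529)

Hensel: r_{i+1} = r_i − f(r_i)·(f′(r_i))^{-1} mod 23^{i+2}, f′(x) = 2x + 14. Iterate:
  r_0 = 8 (mod 23)
  r_1 = 284 (mod 529)
Final: r = 284 satisfies f(r) ≡ 0 mod 23^2.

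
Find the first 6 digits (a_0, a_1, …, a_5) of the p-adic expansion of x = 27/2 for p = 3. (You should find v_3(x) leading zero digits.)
(a_0, …, a_5) = (0, 0, 0, 2, 1, 1)

v_3(27/2) = 3, so a_0 = ... = a_2 = 0. Factor out: x = 3^3 · u with u = 1/2 a unit in ℤ_3. Expand u iteratively via a_{v+i} = u_i mod 3, u_{i+1} = (u_i − a_{v+i})/3:
  u_0 = 1/2;  a_3 = 2;  u_1 = (u_0 − 2)/3 = -1/2
  u_1 = -1/2;  a_4 = 1;  u_2 = (u_1 − 1)/3 = -1/2
  u_2 = -1/2;  a_5 = 1;  u_3 = (u_2 − 1)/3 = -1/2
Digits: (0, 0, 0, 2, 1, 1).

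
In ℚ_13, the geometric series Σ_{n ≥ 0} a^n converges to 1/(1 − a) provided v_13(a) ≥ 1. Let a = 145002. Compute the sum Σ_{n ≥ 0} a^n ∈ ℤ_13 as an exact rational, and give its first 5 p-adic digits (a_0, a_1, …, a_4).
Σ a^n = 1/(1 − a) = -1/145001;  first 5 digits = (1, 0, 0, 1, 5)

v_13(a) = 3 ≥ 1, so the series converges in ℤ_13 to 1/(1 − a) = 1/(1 − 145002) = -1/145001. Expand this rational in ℤ_13: compute digits iteratively via d_i = x_i mod 13, x_{i+1} = (x_i − d_i)/13. The first 5 digits are (1, 0, 0, 1, 5).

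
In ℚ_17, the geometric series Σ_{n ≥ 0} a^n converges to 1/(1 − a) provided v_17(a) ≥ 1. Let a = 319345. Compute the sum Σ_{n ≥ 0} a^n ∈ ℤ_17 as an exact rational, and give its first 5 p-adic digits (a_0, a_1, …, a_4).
Σ a^n = 1/(1 − a) = -1/319344;  first 5 digits = (1, 0, 0, 14, 3)

v_17(a) = 3 ≥ 1, so the series converges in ℤ_17 to 1/(1 − a) = 1/(1 − 319345) = -1/319344. Expand this rational in ℤ_17: compute digits iteratively via d_i = x_i mod 17, x_{i+1} = (x_i − d_i)/17. The first 5 digits are (1, 0, 0, 14, 3).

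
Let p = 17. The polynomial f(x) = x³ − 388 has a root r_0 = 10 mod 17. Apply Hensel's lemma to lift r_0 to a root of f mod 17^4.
r_3 = 47508 (mod 83521)

Hensel: r_{i+1} = r_i − f(r_i)/f′(r_i) mod 17^{i+2}, where f′(x) = 3x². Iterate:
  r_0 = 10 (mod 17)
  r_1 = 112 (mod 289)
  r_2 = 3291 (mod 4913)
  r_3 = 47508 (mod 83521)
Final: r = 47508 with f(r) ≡ 0 mod 17^4.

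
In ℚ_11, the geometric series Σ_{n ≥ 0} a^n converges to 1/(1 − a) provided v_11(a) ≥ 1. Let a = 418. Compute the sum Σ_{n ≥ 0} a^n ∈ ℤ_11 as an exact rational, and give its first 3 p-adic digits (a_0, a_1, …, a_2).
Σ a^n = 1/(1 − a) = -1/417;  first 3 digits = (1, 5, 6)

v_11(a) = 1 ≥ 1, so the series converges in ℤ_11 to 1/(1 − a) = 1/(1 − 418) = -1/417. Expand this rational in ℤ_11: compute digits iteratively via d_i = x_i mod 11, x_{i+1} = (x_i − d_i)/11. The first 3 digits are (1, 5, 6).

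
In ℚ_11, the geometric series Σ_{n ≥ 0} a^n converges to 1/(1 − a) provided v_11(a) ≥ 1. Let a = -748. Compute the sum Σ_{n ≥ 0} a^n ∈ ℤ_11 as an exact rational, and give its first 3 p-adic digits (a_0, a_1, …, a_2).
Σ a^n = 1/(1 − a) = 1/749;  first 3 digits = (1, 9, 8)

v_11(a) = 1 ≥ 1, so the series converges in ℤ_11 to 1/(1 − a) = 1/(1 − (-748)) = 1/749. Expand this rational in ℤ_11: compute digits iteratively via d_i = x_i mod 11, x_{i+1} = (x_i − d_i)/11. The first 3 digits are (1, 9, 8).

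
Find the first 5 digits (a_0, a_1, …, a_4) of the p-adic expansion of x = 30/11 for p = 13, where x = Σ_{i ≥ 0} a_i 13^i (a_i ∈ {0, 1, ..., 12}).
(a_0, …, a_4) = (11, 10, 11, 5, 9)

v_13(30/11) = 0 (numerator and denominator both coprime to 13), so x ∈ ℤ_13^×. Compute digits iteratively via a_i = x_i mod 13, x_{i+1} = (x_i − a_i)/13, with x_0 = x:
  x_0 = 30/11;  a_0 = 11;  x_1 = (x_0 − 11)/13 = -7/11
  x_1 = -7/11;  a_1 = 10;  x_2 = (x_1 − 10)/13 = -9/11
  x_2 = -9/11;  a_2 = 11;  x_3 = (x_2 − 11)/13 = -10/11
  x_3 = -10/11;  a_3 = 5;  x_4 = (x_3 − 5)/13 = -5/11
  x_4 = -5/11;  a_4 = 9;  x_5 = (x_4 − 9)/13 = -8/11
Digits: (11, 10, 11, 5, 9).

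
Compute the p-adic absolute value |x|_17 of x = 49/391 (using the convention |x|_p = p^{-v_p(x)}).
|49/391|_17 = 17

Step 1 — compute v_17(x) by factoring powers of 17 out of the numerator and denominator: v_17(49/391) = -1. Step 2 — apply |x|_p = p^{-v_p(x)} = 17^{1} = 17.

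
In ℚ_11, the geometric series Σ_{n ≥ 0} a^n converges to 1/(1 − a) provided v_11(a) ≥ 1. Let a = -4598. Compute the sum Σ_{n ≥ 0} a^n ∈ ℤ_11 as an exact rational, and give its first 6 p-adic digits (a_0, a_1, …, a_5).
Σ a^n = 1/(1 − a) = 1/4599;  first 6 digits = (1, 0, 6, 7, 2, 10)

v_11(a) = 2 ≥ 1, so the series converges in ℤ_11 to 1/(1 − a) = 1/(1 − (-4598)) = 1/4599. Expand this rational in ℤ_11: compute digits iteratively via d_i = x_i mod 11, x_{i+1} = (x_i − d_i)/11. The first 6 digits are (1, 0, 6, 7, 2, 10).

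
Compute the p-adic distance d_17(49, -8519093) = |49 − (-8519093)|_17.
d_17(49, -8519093) = 1/1419857

Step 1 — x − y = 49 − (-8519093) = 8519142. Step 2 — v_17(8519142) = 5 (factor: 8519142 = (17^5 · 6); the sign does not affect v_p). Step 3 — |x − y|_17 = 17^{-5} = 1/1419857.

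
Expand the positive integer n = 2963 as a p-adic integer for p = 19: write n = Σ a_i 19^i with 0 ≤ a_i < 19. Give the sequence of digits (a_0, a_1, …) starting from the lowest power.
(a_0, a_1, …) = (18, 3, 8)

Repeated division by 19 gives the digits low-to-high: 2963 = 18 + 3·19^1 + 8·19^2. Digit sequence: (18, 3, 8).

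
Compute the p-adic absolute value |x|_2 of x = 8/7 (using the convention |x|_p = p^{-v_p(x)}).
|8/7|_2 = 1/8

Step 1 — compute v_2(x) by factoring powers of 2 out of the numerator and denominator: v_2(8/7) = 3. Step 2 — apply |x|_p = p^{-v_p(x)} = 2^{-3} = 1/8.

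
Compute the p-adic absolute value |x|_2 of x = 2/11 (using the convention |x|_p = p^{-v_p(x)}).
|2/11|_2 = 1/2

Step 1 — compute v_2(x) by factoring powers of 2 out of the numerator and denominator: v_2(2/11) = 1. Step 2 — apply |x|_p = p^{-v_p(x)} = 2^{-1} = 1/2.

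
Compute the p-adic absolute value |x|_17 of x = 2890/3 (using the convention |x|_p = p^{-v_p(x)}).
|2890/3|_17 = 1/289

Step 1 — compute v_17(x) by factoring powers of 17 out of the numerator and denominator: v_17(2890/3) = 2. Step 2 — apply |x|_p = p^{-v_p(x)} = 17^{-2} = 1/289.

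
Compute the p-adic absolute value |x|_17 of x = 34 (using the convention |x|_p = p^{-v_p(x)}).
|34|_17 = 1/17

Step 1 — compute v_17(x) by factoring powers of 17 out of the numerator and denominator: v_17(34) = 1. Step 2 — apply |x|_p = p^{-v_p(x)} = 17^{-1} = 1/17.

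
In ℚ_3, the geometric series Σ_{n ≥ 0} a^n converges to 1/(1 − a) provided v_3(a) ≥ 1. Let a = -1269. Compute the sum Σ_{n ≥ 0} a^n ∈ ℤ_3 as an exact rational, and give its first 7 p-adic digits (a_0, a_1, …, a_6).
Σ a^n = 1/(1 − a) = 1/1270;  first 7 digits = (1, 0, 0, 1, 2, 0, 2)

v_3(a) = 3 ≥ 1, so the series converges in ℤ_3 to 1/(1 − a) = 1/(1 − (-1269)) = 1/1270. Expand this rational in ℤ_3: compute digits iteratively via d_i = x_i mod 3, x_{i+1} = (x_i − d_i)/3. The first 7 digits are (1, 0, 0, 1, 2, 0, 2).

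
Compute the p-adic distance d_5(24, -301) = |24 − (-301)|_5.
d_5(24, -301) = 1/25

Step 1 — x − y = 24 − (-301) = 325. Step 2 — v_5(325) = 2 (factor: 325 = (5^2 · 13); the sign does not affect v_p). Step 3 — |x − y|_5 = 5^{-2} = 1/25.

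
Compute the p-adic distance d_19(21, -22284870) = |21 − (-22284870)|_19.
d_19(21, -22284870) = 1/2476099

Step 1 — x − y = 21 − (-22284870) = 22284891. Step 2 — v_19(22284891) = 5 (factor: 22284891 = (19^5 · 9); the sign does not affect v_p). Step 3 — |x − y|_19 = 19^{-5} = 1/2476099.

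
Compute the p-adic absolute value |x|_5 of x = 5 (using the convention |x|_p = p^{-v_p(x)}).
|5|_5 = 1/5

Step 1 — compute v_5(x) by factoring powers of 5 out of the numerator and denominator: v_5(5) = 1. Step 2 — apply |x|_p = p^{-v_p(x)} = 5^{-1} = 1/5.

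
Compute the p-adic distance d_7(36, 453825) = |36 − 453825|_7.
d_7(36, 453825) = 1/16807

Step 1 — x − y = 36 − 453825 = -453789. Step 2 — v_7(-453789) = 5 (factor: -453789 = −(7^5 · 27); the sign does not affect v_p). Step 3 — |x − y|_7 = 7^{-5} = 1/16807.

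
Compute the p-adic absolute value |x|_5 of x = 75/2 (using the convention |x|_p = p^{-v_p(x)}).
|75/2|_5 = 1/25

Step 1 — compute v_5(x) by factoring powers of 5 out of the numerator and denominator: v_5(75/2) = 2. Step 2 — apply |x|_p = p^{-v_p(x)} = 5^{-2} = 1/25.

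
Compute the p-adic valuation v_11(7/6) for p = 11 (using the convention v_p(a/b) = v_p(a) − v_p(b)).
v_11(7/6) = 0

Factor powers of 11 from the numerator and denominator of the reduced fraction: 7 = 11^0 · 7 and 6 = 11^0 · 6. Apply v_p(a/b) = v_p(a) − v_p(b): v_11(7/6) = 0 − 0 = 0.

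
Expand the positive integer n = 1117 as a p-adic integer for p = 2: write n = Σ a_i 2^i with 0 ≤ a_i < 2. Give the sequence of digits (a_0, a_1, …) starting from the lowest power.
(a_0, a_1, …) = (1, 0, 1, 1, 1, 0, 1, 0, 0, 0, 1)

Repeated division by 2 gives the digits low-to-high: 1117 = 1 + 1·2^2 + 1·2^3 + 1·2^4 + 1·2^6 + 1·2^10. Digit sequence: (1, 0, 1, 1, 1, 0, 1, 0, 0, 0, 1).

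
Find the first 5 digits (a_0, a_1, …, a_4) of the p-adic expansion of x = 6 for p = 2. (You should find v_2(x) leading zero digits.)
(a_0, …, a_4) = (0, 1, 1, 0, 0)

v_2(6) = 1, so a_0 = ... = a_0 = 0. Factor out: x = 2^1 · u with u = 3 a unit in ℤ_2. Expand u iteratively via a_{v+i} = u_i mod 2, u_{i+1} = (u_i − a_{v+i})/2:
  u_0 = 3;  a_1 = 1;  u_1 = (u_0 − 1)/2 = 1
  u_1 = 1;  a_2 = 1;  u_2 = (u_1 − 1)/2 = 0
  u_2 = 0;  a_3 = 0;  u_3 = (u_2 − 0)/2 = 0
  u_3 = 0;  a_4 = 0;  u_4 = (u_3 − 0)/2 = 0
Digits: (0, 1, 1, 0, 0).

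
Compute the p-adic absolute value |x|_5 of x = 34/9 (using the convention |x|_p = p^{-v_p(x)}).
|34/9|_5 = 1

Step 1 — compute v_5(x) by factoring powers of 5 out of the numerator and denominator: v_5(34/9) = 0. Step 2 — apply |x|_p = p^{-v_p(x)} = 5^{0} = 1.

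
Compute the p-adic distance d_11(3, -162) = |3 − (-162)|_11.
d_11(3, -162) = 1/11

Step 1 — x − y = 3 − (-162) = 165. Step 2 — v_11(165) = 1 (factor: 165 = (11^1 · 15); the sign does not affect v_p). Step 3 — |x − y|_11 = 11^{-1} = 1/11.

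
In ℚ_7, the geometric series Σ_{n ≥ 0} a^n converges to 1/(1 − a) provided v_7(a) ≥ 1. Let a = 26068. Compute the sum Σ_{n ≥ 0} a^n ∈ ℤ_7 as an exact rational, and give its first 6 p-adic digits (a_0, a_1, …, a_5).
Σ a^n = 1/(1 − a) = -1/26067;  first 6 digits = (1, 0, 0, 6, 3, 1)

v_7(a) = 3 ≥ 1, so the series converges in ℤ_7 to 1/(1 − a) = 1/(1 − 26068) = -1/26067. Expand this rational in ℤ_7: compute digits iteratively via d_i = x_i mod 7, x_{i+1} = (x_i − d_i)/7. The first 6 digits are (1, 0, 0, 6, 3, 1).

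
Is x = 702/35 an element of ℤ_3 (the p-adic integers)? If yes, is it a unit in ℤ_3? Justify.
x ∈ ℤ_3 but not a unit; v_3(x) = 3 > 0

ℤ_3 = {x ∈ ℚ_3 : v_3(x) ≥ 0} and ℤ_3^× = {x ∈ ℤ_3 : v_3(x) = 0}. Here v_3(702/35) = v_3(num) − v_3(den) = 3; compare against these criteria.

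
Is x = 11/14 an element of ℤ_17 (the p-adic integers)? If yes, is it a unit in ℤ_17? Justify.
x ∈ ℤ_17^× (unit); v_17(x) = 0

ℤ_17 = {x ∈ ℚ_17 : v_17(x) ≥ 0} and ℤ_17^× = {x ∈ ℤ_17 : v_17(x) = 0}. Here v_17(11/14) = v_17(num) − v_17(den) = 0; compare against these criteria.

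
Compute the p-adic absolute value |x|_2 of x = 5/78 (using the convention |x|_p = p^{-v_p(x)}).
|5/78|_2 = 2

Step 1 — compute v_2(x) by factoring powers of 2 out of the numerator and denominator: v_2(5/78) = -1. Step 2 — apply |x|_p = p^{-v_p(x)} = 2^{1} = 2.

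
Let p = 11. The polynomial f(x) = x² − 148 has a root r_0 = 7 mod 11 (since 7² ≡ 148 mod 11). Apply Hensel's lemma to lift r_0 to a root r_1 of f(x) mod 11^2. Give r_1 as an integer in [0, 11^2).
r_1 = 40 (mod 121)

Hensel's recurrence: r_{i+1} = r_i − f(r_i)·(f′(r_i))^{-1} mod 11^{i+2}, with f′(x) = 2x. Iterate:
  r_0 = 7 (mod 11)
  r_1 = 40 (mod 121)
Final: r_1 = 40, and one checks f(r_1) ≡ 0 mod 11^2.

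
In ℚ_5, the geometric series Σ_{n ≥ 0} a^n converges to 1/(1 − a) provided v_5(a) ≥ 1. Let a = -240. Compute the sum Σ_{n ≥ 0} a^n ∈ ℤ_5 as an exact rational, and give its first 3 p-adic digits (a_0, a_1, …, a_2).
Σ a^n = 1/(1 − a) = 1/241;  first 3 digits = (1, 2, 4)

v_5(a) = 1 ≥ 1, so the series converges in ℤ_5 to 1/(1 − a) = 1/(1 − (-240)) = 1/241. Expand this rational in ℤ_5: compute digits iteratively via d_i = x_i mod 5, x_{i+1} = (x_i − d_i)/5. The first 3 digits are (1, 2, 4).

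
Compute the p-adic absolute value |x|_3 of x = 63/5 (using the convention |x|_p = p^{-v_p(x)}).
|63/5|_3 = 1/9

Step 1 — compute v_3(x) by factoring powers of 3 out of the numerator and denominator: v_3(63/5) = 2. Step 2 — apply |x|_p = p^{-v_p(x)} = 3^{-2} = 1/9.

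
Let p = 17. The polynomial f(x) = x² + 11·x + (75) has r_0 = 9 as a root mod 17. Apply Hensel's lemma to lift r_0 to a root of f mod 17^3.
r_2 = 927 (mod 4913)

Hensel: r_{i+1} = r_i − f(r_i)·(f′(r_i))^{-1} mod 17^{i+2}, f′(x) = 2x + 11. Iterate:
  r_0 = 9 (mod 17)
  r_1 = 60 (mod 289)
  r_2 = 927 (mod 4913)
Final: r = 927 satisfies f(r) ≡ 0 mod 17^3.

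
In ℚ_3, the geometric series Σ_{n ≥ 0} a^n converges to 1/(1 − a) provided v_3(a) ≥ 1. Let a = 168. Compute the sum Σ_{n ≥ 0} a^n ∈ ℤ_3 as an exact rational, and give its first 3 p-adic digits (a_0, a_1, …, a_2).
Σ a^n = 1/(1 − a) = -1/167;  first 3 digits = (1, 2, 1)

v_3(a) = 1 ≥ 1, so the series converges in ℤ_3 to 1/(1 − a) = 1/(1 − 168) = -1/167. Expand this rational in ℤ_3: compute digits iteratively via d_i = x_i mod 3, x_{i+1} = (x_i − d_i)/3. The first 3 digits are (1, 2, 1).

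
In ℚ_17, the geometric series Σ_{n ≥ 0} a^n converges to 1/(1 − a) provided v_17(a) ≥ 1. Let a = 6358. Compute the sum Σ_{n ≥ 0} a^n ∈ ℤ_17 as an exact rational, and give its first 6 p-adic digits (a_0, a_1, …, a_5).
Σ a^n = 1/(1 − a) = -1/6357;  first 6 digits = (1, 0, 5, 1, 8, 11)

v_17(a) = 2 ≥ 1, so the series converges in ℤ_17 to 1/(1 − a) = 1/(1 − 6358) = -1/6357. Expand this rational in ℤ_17: compute digits iteratively via d_i = x_i mod 17, x_{i+1} = (x_i − d_i)/17. The first 6 digits are (1, 0, 5, 1, 8, 11).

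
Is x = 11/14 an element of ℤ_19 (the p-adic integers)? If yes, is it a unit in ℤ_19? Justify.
x ∈ ℤ_19^× (unit); v_19(x) = 0

ℤ_19 = {x ∈ ℚ_19 : v_19(x) ≥ 0} and ℤ_19^× = {x ∈ ℤ_19 : v_19(x) = 0}. Here v_19(11/14) = v_19(num) − v_19(den) = 0; compare against these criteria.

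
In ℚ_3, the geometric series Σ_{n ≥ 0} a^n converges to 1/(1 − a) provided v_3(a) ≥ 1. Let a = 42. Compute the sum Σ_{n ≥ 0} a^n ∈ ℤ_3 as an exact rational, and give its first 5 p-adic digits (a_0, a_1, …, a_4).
Σ a^n = 1/(1 − a) = -1/41;  first 5 digits = (1, 2, 2, 2, 1)

v_3(a) = 1 ≥ 1, so the series converges in ℤ_3 to 1/(1 − a) = 1/(1 − 42) = -1/41. Expand this rational in ℤ_3: compute digits iteratively via d_i = x_i mod 3, x_{i+1} = (x_i − d_i)/3. The first 5 digits are (1, 2, 2, 2, 1).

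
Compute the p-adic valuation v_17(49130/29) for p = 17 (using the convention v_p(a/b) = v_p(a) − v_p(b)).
v_17(49130/29) = 3

Factor powers of 17 from the numerator and denominator of the reduced fraction: 49130 = 17^3 · 10 and 29 = 17^0 · 29. Apply v_p(a/b) = v_p(a) − v_p(b): v_17(49130/29) = 3 − 0 = 3.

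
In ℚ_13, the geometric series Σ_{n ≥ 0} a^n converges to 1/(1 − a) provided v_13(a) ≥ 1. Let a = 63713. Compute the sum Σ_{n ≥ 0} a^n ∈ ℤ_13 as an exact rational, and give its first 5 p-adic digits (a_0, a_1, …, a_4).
Σ a^n = 1/(1 − a) = -1/63712;  first 5 digits = (1, 0, 0, 3, 2)

v_13(a) = 3 ≥ 1, so the series converges in ℤ_13 to 1/(1 − a) = 1/(1 − 63713) = -1/63712. Expand this rational in ℤ_13: compute digits iteratively via d_i = x_i mod 13, x_{i+1} = (x_i − d_i)/13. The first 5 digits are (1, 0, 0, 3, 2).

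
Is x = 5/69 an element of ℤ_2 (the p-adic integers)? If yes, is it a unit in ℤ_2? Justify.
x ∈ ℤ_2^× (unit); v_2(x) = 0

ℤ_2 = {x ∈ ℚ_2 : v_2(x) ≥ 0} and ℤ_2^× = {x ∈ ℤ_2 : v_2(x) = 0}. Here v_2(5/69) = v_2(num) − v_2(den) = 0; compare against these criteria.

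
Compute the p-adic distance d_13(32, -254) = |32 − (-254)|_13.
d_13(32, -254) = 1/13

Step 1 — x − y = 32 − (-254) = 286. Step 2 — v_13(286) = 1 (factor: 286 = (13^1 · 22); the sign does not affect v_p). Step 3 — |x − y|_13 = 13^{-1} = 1/13.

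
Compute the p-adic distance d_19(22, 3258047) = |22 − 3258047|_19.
d_19(22, 3258047) = 1/130321

Step 1 — x − y = 22 − 3258047 = -3258025. Step 2 — v_19(-3258025) = 4 (factor: -3258025 = −(19^4 · 25); the sign does not affect v_p). Step 3 — |x − y|_19 = 19^{-4} = 1/130321.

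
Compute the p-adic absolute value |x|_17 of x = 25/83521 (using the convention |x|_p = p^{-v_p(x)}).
|25/83521|_17 = 83521

Step 1 — compute v_17(x) by factoring powers of 17 out of the numerator and denominator: v_17(25/83521) = -4. Step 2 — apply |x|_p = p^{-v_p(x)} = 17^{4} = 83521.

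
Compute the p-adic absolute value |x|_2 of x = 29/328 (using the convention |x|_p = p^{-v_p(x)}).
|29/328|_2 = 8

Step 1 — compute v_2(x) by factoring powers of 2 out of the numerator and denominator: v_2(29/328) = -3. Step 2 — apply |x|_p = p^{-v_p(x)} = 2^{3} = 8.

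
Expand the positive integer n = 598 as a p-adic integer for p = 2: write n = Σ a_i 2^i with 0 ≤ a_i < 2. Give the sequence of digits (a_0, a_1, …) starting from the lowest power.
(a_0, a_1, …) = (0, 1, 1, 0, 1, 0, 1, 0, 0, 1)

Repeated division by 2 gives the digits low-to-high: 598 = 1·2^1 + 1·2^2 + 1·2^4 + 1·2^6 + 1·2^9. Digit sequence: (0, 1, 1, 0, 1, 0, 1, 0, 0, 1).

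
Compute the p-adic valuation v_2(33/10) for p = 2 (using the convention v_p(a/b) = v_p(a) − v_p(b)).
v_2(33/10) = -1

Factor powers of 2 from the numerator and denominator of the reduced fraction: 33 = 2^0 · 33 and 10 = 2^1 · 5. Apply v_p(a/b) = v_p(a) − v_p(b): v_2(33/10) = 0 − 1 = -1.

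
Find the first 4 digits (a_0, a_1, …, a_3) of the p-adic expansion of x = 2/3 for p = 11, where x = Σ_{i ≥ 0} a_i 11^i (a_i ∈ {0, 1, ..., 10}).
(a_0, …, a_3) = (8, 3, 7, 3)

v_11(2/3) = 0 (numerator and denominator both coprime to 11), so x ∈ ℤ_11^×. Compute digits iteratively via a_i = x_i mod 11, x_{i+1} = (x_i − a_i)/11, with x_0 = x:
  x_0 = 2/3;  a_0 = 8;  x_1 = (x_0 − 8)/11 = -2/3
  x_1 = -2/3;  a_1 = 3;  x_2 = (x_1 − 3)/11 = -1/3
  x_2 = -1/3;  a_2 = 7;  x_3 = (x_2 − 7)/11 = -2/3
  x_3 = -2/3;  a_3 = 3;  x_4 = (x_3 − 3)/11 = -1/3
Digits: (8, 3, 7, 3).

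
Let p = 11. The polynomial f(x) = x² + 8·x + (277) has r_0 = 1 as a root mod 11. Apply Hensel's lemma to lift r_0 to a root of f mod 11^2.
r_1 = 45 (mod 121)

Hensel: r_{i+1} = r_i − f(r_i)·(f′(r_i))^{-1} mod 11^{i+2}, f′(x) = 2x + 8. Iterate:
  r_0 = 1 (mod 11)
  r_1 = 45 (mod 121)
Final: r = 45 satisfies f(r) ≡ 0 mod 11^2.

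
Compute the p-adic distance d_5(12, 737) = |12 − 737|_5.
d_5(12, 737) = 1/25

Step 1 — x − y = 12 − 737 = -725. Step 2 — v_5(-725) = 2 (factor: -725 = −(5^2 · 29); the sign does not affect v_p). Step 3 — |x − y|_5 = 5^{-2} = 1/25.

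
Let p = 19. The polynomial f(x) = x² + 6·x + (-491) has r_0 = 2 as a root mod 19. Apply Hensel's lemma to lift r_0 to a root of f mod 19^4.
r_3 = 91563 (mod 130321)

Hensel: r_{i+1} = r_i − f(r_i)·(f′(r_i))^{-1} mod 19^{i+2}, f′(x) = 2x + 6. Iterate:
  r_0 = 2 (mod 19)
  r_1 = 230 (mod 361)
  r_2 = 2396 (mod 6859)
  r_3 = 91563 (mod 130321)
Final: r = 91563 satisfies f(r) ≡ 0 mod 19^4.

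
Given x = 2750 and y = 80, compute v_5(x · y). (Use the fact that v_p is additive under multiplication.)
v_5(220000) = 4

v_p(x) = 3 (factor: 2750 = 5^3 · 22); v_p(y) = 1 (factor: 80 = 5^1 · 16). Additivity: v_p(xy) = v_p(x) + v_p(y) = 3 + 1 = 4. (Direct check: xy = 220000 = 5^4 · (352).)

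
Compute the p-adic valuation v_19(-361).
v_19(-361) = 2

v_19(n) is the largest exponent k such that 19^k divides n. Factor out: -361 = -19^2 · 1. (Sign doesn't affect v_p.) So v_19(-361) = 2.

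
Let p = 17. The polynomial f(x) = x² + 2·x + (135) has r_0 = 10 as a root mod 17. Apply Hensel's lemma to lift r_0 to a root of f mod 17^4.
r_3 = 27125 (mod 83521)

Hensel: r_{i+1} = r_i − f(r_i)·(f′(r_i))^{-1} mod 17^{i+2}, f′(x) = 2x + 2. Iterate:
  r_0 = 10 (mod 17)
  r_1 = 248 (mod 289)
  r_2 = 2560 (mod 4913)
  r_3 = 27125 (mod 83521)
Final: r = 27125 satisfies f(r) ≡ 0 mod 17^4.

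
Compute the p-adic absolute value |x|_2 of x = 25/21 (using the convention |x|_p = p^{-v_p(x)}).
|25/21|_2 = 1

Step 1 — compute v_2(x) by factoring powers of 2 out of the numerator and denominator: v_2(25/21) = 0. Step 2 — apply |x|_p = p^{-v_p(x)} = 2^{0} = 1.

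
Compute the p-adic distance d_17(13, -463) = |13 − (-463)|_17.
d_17(13, -463) = 1/17

Step 1 — x − y = 13 − (-463) = 476. Step 2 — v_17(476) = 1 (factor: 476 = (17^1 · 28); the sign does not affect v_p). Step 3 — |x − y|_17 = 17^{-1} = 1/17.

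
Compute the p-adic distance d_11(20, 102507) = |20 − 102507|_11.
d_11(20, 102507) = 1/14641

Step 1 — x − y = 20 − 102507 = -102487. Step 2 — v_11(-102487) = 4 (factor: -102487 = −(11^4 · 7); the sign does not affect v_p). Step 3 — |x − y|_11 = 11^{-4} = 1/14641.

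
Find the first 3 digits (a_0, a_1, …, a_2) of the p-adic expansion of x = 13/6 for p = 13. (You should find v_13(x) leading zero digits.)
(a_0, …, a_2) = (0, 11, 10)

v_13(13/6) = 1, so a_0 = ... = a_0 = 0. Factor out: x = 13^1 · u with u = 1/6 a unit in ℤ_13. Expand u iteratively via a_{v+i} = u_i mod 13, u_{i+1} = (u_i − a_{v+i})/13:
  u_0 = 1/6;  a_1 = 11;  u_1 = (u_0 − 11)/13 = -5/6
  u_1 = -5/6;  a_2 = 10;  u_2 = (u_1 − 10)/13 = -5/6
Digits: (0, 11, 10).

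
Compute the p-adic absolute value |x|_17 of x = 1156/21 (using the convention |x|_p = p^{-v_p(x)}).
|1156/21|_17 = 1/289

Step 1 — compute v_17(x) by factoring powers of 17 out of the numerator and denominator: v_17(1156/21) = 2. Step 2 — apply |x|_p = p^{-v_p(x)} = 17^{-2} = 1/289.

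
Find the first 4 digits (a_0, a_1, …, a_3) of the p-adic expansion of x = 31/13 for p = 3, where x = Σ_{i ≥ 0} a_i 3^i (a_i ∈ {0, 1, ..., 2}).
(a_0, …, a_3) = (1, 0, 2, 1)

v_3(31/13) = 0 (numerator and denominator both coprime to 3), so x ∈ ℤ_3^×. Compute digits iteratively via a_i = x_i mod 3, x_{i+1} = (x_i − a_i)/3, with x_0 = x:
  x_0 = 31/13;  a_0 = 1;  x_1 = (x_0 − 1)/3 = 6/13
  x_1 = 6/13;  a_1 = 0;  x_2 = (x_1 − 0)/3 = 2/13
  x_2 = 2/13;  a_2 = 2;  x_3 = (x_2 − 2)/3 = -8/13
  x_3 = -8/13;  a_3 = 1;  x_4 = (x_3 − 1)/3 = -7/13
Digits: (1, 0, 2, 1).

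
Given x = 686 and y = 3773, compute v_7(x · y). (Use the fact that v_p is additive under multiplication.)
v_7(2588278) = 6

v_p(x) = 3 (factor: 686 = 7^3 · 2); v_p(y) = 3 (factor: 3773 = 7^3 · 11). Additivity: v_p(xy) = v_p(x) + v_p(y) = 3 + 3 = 6. (Direct check: xy = 2588278 = 7^6 · (22).)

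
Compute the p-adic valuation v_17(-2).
v_17(-2) = 0

v_17(n) is the largest exponent k such that 17^k divides n. Factor out: -2 = -17^0 · 2. (Sign doesn't affect v_p.) So v_17(-2) = 0.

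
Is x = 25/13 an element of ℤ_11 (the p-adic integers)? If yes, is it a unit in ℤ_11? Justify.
x ∈ ℤ_11^× (unit); v_11(x) = 0

ℤ_11 = {x ∈ ℚ_11 : v_11(x) ≥ 0} and ℤ_11^× = {x ∈ ℤ_11 : v_11(x) = 0}. Here v_11(25/13) = v_11(num) − v_11(den) = 0; compare against these criteria.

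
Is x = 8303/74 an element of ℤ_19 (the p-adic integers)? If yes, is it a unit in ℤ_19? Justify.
x ∈ ℤ_19 but not a unit; v_19(x) = 2 > 0

ℤ_19 = {x ∈ ℚ_19 : v_19(x) ≥ 0} and ℤ_19^× = {x ∈ ℤ_19 : v_19(x) = 0}. Here v_19(8303/74) = v_19(num) − v_19(den) = 2; compare against these criteria.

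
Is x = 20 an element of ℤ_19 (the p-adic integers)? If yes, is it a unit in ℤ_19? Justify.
x ∈ ℤ_19^× (unit); v_19(x) = 0

ℤ_19 = {x ∈ ℚ_19 : v_19(x) ≥ 0} and ℤ_19^× = {x ∈ ℤ_19 : v_19(x) = 0}. Here v_19(20) = v_19(num) − v_19(den) = 0; compare against these criteria.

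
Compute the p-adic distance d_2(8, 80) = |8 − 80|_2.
d_2(8, 80) = 1/8

Step 1 — x − y = 8 − 80 = -72. Step 2 — v_2(-72) = 3 (factor: -72 = −(2^3 · 9); the sign does not affect v_p). Step 3 — |x − y|_2 = 2^{-3} = 1/8.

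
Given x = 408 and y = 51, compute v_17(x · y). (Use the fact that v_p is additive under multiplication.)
v_17(20808) = 2

v_p(x) = 1 (factor: 408 = 17^1 · 24); v_p(y) = 1 (factor: 51 = 17^1 · 3). Additivity: v_p(xy) = v_p(x) + v_p(y) = 1 + 1 = 2. (Direct check: xy = 20808 = 17^2 · (72).)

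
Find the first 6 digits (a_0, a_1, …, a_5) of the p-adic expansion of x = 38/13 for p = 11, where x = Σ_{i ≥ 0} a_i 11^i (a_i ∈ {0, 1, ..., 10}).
(a_0, …, a_5) = (8, 8, 6, 7, 1, 10)

v_11(38/13) = 0 (numerator and denominator both coprime to 11), so x ∈ ℤ_11^×. Compute digits iteratively via a_i = x_i mod 11, x_{i+1} = (x_i − a_i)/11, with x_0 = x:
  x_0 = 38/13;  a_0 = 8;  x_1 = (x_0 − 8)/11 = -6/13
  x_1 = -6/13;  a_1 = 8;  x_2 = (x_1 − 8)/11 = -10/13
  x_2 = -10/13;  a_2 = 6;  x_3 = (x_2 − 6)/11 = -8/13
  x_3 = -8/13;  a_3 = 7;  x_4 = (x_3 − 7)/11 = -9/13
  x_4 = -9/13;  a_4 = 1;  x_5 = (x_4 − 1)/11 = -2/13
  x_5 = -2/13;  a_5 = 10;  x_6 = (x_5 − 10)/11 = -12/13
Digits: (8, 8, 6, 7, 1, 10).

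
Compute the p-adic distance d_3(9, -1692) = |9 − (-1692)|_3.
d_3(9, -1692) = 1/243

Step 1 — x − y = 9 − (-1692) = 1701. Step 2 — v_3(1701) = 5 (factor: 1701 = (3^5 · 7); the sign does not affect v_p). Step 3 — |x − y|_3 = 3^{-5} = 1/243.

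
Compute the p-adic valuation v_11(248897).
v_11(248897) = 4

v_11(n) is the largest exponent k such that 11^k divides n. Factor out: 248897 = 11^4 · 17. (Sign doesn't affect v_p.) So v_11(248897) = 4.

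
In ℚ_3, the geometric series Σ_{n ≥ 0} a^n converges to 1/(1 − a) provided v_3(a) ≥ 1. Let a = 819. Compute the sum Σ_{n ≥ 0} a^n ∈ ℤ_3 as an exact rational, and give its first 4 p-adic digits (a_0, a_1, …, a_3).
Σ a^n = 1/(1 − a) = -1/818;  first 4 digits = (1, 0, 1, 0)

v_3(a) = 2 ≥ 1, so the series converges in ℤ_3 to 1/(1 − a) = 1/(1 − 819) = -1/818. Expand this rational in ℤ_3: compute digits iteratively via d_i = x_i mod 3, x_{i+1} = (x_i − d_i)/3. The first 4 digits are (1, 0, 1, 0).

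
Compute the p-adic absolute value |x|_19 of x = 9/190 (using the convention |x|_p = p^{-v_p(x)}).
|9/190|_19 = 19

Step 1 — compute v_19(x) by factoring powers of 19 out of the numerator and denominator: v_19(9/190) = -1. Step 2 — apply |x|_p = p^{-v_p(x)} = 19^{1} = 19.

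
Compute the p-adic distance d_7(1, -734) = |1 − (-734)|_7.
d_7(1, -734) = 1/49

Step 1 — x − y = 1 − (-734) = 735. Step 2 — v_7(735) = 2 (factor: 735 = (7^2 · 15); the sign does not affect v_p). Step 3 — |x − y|_7 = 7^{-2} = 1/49.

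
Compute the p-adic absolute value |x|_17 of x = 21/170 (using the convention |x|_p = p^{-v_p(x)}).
|21/170|_17 = 17

Step 1 — compute v_17(x) by factoring powers of 17 out of the numerator and denominator: v_17(21/170) = -1. Step 2 — apply |x|_p = p^{-v_p(x)} = 17^{1} = 17.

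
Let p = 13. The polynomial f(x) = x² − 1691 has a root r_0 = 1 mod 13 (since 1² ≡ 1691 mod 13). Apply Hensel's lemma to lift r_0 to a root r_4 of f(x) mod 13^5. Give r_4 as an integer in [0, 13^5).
r_4 = 200773 (mod 371293)

Hensel's recurrence: r_{i+1} = r_i − f(r_i)·(f′(r_i))^{-1} mod 13^{i+2}, with f′(x) = 2x. Iterate:
  r_0 = 1 (mod 13)
  r_1 = 1 (mod 169)
  r_2 = 846 (mod 2197)
  r_3 = 846 (mod 28561)
  r_4 = 200773 (mod 371293)
Final: r_4 = 200773, and one checks f(r_4) ≡ 0 mod 13^5.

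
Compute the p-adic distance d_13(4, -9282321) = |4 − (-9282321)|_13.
d_13(4, -9282321) = 1/371293

Step 1 — x − y = 4 − (-9282321) = 9282325. Step 2 — v_13(9282325) = 5 (factor: 9282325 = (13^5 · 25); the sign does not affect v_p). Step 3 — |x − y|_13 = 13^{-5} = 1/371293.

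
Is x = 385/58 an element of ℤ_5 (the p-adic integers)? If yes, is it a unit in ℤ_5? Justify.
x ∈ ℤ_5 but not a unit; v_5(x) = 1 > 0

ℤ_5 = {x ∈ ℚ_5 : v_5(x) ≥ 0} and ℤ_5^× = {x ∈ ℤ_5 : v_5(x) = 0}. Here v_5(385/58) = v_5(num) − v_5(den) = 1; compare against these criteria.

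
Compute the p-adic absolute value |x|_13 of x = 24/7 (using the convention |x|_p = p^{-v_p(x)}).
|24/7|_13 = 1

Step 1 — compute v_13(x) by factoring powers of 13 out of the numerator and denominator: v_13(24/7) = 0. Step 2 — apply |x|_p = p^{-v_p(x)} = 13^{0} = 1.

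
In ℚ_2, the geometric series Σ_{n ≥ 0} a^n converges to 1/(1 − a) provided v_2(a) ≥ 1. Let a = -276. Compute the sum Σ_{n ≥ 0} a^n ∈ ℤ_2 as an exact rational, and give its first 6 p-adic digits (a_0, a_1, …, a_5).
Σ a^n = 1/(1 − a) = 1/277;  first 6 digits = (1, 0, 1, 1, 1, 1)

v_2(a) = 2 ≥ 1, so the series converges in ℤ_2 to 1/(1 − a) = 1/(1 − (-276)) = 1/277. Expand this rational in ℤ_2: compute digits iteratively via d_i = x_i mod 2, x_{i+1} = (x_i − d_i)/2. The first 6 digits are (1, 0, 1, 1, 1, 1).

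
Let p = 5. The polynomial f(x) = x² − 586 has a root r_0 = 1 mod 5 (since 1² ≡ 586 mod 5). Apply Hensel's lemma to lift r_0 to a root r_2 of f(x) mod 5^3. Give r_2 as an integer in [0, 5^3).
r_2 = 31 (mod 125)

Hensel's recurrence: r_{i+1} = r_i − f(r_i)·(f′(r_i))^{-1} mod 5^{i+2}, with f′(x) = 2x. Iterate:
  r_0 = 1 (mod 5)
  r_1 = 6 (mod 25)
  r_2 = 31 (mod 125)
Final: r_2 = 31, and one checks f(r_2) ≡ 0 mod 5^3.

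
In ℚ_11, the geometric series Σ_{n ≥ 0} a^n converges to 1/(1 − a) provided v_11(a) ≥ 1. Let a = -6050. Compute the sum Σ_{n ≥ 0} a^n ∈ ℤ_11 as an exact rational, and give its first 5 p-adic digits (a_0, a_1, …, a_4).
Σ a^n = 1/(1 − a) = 1/6051;  first 5 digits = (1, 0, 5, 6, 2)

v_11(a) = 2 ≥ 1, so the series converges in ℤ_11 to 1/(1 − a) = 1/(1 − (-6050)) = 1/6051. Expand this rational in ℤ_11: compute digits iteratively via d_i = x_i mod 11, x_{i+1} = (x_i − d_i)/11. The first 5 digits are (1, 0, 5, 6, 2).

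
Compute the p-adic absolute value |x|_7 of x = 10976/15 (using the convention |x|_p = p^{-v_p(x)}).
|10976/15|_7 = 1/343

Step 1 — compute v_7(x) by factoring powers of 7 out of the numerator and denominator: v_7(10976/15) = 3. Step 2 — apply |x|_p = p^{-v_p(x)} = 7^{-3} = 1/343.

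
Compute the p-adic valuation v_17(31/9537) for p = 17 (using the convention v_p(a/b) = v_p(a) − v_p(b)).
v_17(31/9537) = -2

Factor powers of 17 from the numerator and denominator of the reduced fraction: 31 = 17^0 · 31 and 9537 = 17^2 · 33. Apply v_p(a/b) = v_p(a) − v_p(b): v_17(31/9537) = 0 − 2 = -2.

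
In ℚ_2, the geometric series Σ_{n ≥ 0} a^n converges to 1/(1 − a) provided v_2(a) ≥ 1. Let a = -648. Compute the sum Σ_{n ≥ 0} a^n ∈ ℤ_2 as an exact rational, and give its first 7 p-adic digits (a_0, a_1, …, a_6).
Σ a^n = 1/(1 − a) = 1/649;  first 7 digits = (1, 0, 0, 1, 1, 1, 0)

v_2(a) = 3 ≥ 1, so the series converges in ℤ_2 to 1/(1 − a) = 1/(1 − (-648)) = 1/649. Expand this rational in ℤ_2: compute digits iteratively via d_i = x_i mod 2, x_{i+1} = (x_i − d_i)/2. The first 7 digits are (1, 0, 0, 1, 1, 1, 0).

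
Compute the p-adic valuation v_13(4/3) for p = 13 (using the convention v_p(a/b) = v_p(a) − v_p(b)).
v_13(4/3) = 0

Factor powers of 13 from the numerator and denominator of the reduced fraction: 4 = 13^0 · 4 and 3 = 13^0 · 3. Apply v_p(a/b) = v_p(a) − v_p(b): v_13(4/3) = 0 − 0 = 0.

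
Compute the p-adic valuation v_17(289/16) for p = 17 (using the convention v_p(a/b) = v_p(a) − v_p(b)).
v_17(289/16) = 2

Factor powers of 17 from the numerator and denominator of the reduced fraction: 289 = 17^2 · 1 and 16 = 17^0 · 16. Apply v_p(a/b) = v_p(a) − v_p(b): v_17(289/16) = 2 − 0 = 2.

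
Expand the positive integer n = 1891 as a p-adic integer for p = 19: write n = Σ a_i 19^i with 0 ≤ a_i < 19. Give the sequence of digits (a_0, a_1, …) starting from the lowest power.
(a_0, a_1, …) = (10, 4, 5)

Repeated division by 19 gives the digits low-to-high: 1891 = 10 + 4·19^1 + 5·19^2. Digit sequence: (10, 4, 5).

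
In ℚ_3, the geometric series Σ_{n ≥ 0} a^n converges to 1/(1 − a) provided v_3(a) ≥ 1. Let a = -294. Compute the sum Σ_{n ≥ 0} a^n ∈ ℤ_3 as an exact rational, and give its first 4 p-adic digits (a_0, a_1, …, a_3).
Σ a^n = 1/(1 − a) = 1/295;  first 4 digits = (1, 1, 1, 2)

v_3(a) = 1 ≥ 1, so the series converges in ℤ_3 to 1/(1 − a) = 1/(1 − (-294)) = 1/295. Expand this rational in ℤ_3: compute digits iteratively via d_i = x_i mod 3, x_{i+1} = (x_i − d_i)/3. The first 4 digits are (1, 1, 1, 2).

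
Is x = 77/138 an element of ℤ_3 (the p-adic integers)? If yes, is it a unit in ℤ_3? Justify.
x ∉ ℤ_3 (v_3(x) = -1 < 0)

ℤ_3 = {x ∈ ℚ_3 : v_3(x) ≥ 0} and ℤ_3^× = {x ∈ ℤ_3 : v_3(x) = 0}. Here v_3(77/138) = v_3(num) − v_3(den) = -1; compare against these criteria.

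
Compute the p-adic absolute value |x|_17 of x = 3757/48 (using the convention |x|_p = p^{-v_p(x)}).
|3757/48|_17 = 1/289

Step 1 — compute v_17(x) by factoring powers of 17 out of the numerator and denominator: v_17(3757/48) = 2. Step 2 — apply |x|_p = p^{-v_p(x)} = 17^{-2} = 1/289.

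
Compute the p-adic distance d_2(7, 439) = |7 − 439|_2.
d_2(7, 439) = 1/16

Step 1 — x − y = 7 − 439 = -432. Step 2 — v_2(-432) = 4 (factor: -432 = −(2^4 · 27); the sign does not affect v_p). Step 3 — |x − y|_2 = 2^{-4} = 1/16.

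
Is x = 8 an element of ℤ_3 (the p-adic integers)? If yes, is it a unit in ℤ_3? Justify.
x ∈ ℤ_3^× (unit); v_3(x) = 0

ℤ_3 = {x ∈ ℚ_3 : v_3(x) ≥ 0} and ℤ_3^× = {x ∈ ℤ_3 : v_3(x) = 0}. Here v_3(8) = v_3(num) − v_3(den) = 0; compare against these criteria.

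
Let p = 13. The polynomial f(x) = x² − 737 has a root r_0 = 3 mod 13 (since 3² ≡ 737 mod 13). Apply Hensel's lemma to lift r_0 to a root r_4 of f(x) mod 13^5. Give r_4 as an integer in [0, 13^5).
r_4 = 273679 (mod 371293)

Hensel's recurrence: r_{i+1} = r_i − f(r_i)·(f′(r_i))^{-1} mod 13^{i+2}, with f′(x) = 2x. Iterate:
  r_0 = 3 (mod 13)
  r_1 = 68 (mod 169)
  r_2 = 1251 (mod 2197)
  r_3 = 16630 (mod 28561)
  r_4 = 273679 (mod 371293)
Final: r_4 = 273679, and one checks f(r_4) ≡ 0 mod 13^5.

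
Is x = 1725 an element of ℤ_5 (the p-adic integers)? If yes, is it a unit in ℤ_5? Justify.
x ∈ ℤ_5 but not a unit; v_5(x) = 2 > 0

ℤ_5 = {x ∈ ℚ_5 : v_5(x) ≥ 0} and ℤ_5^× = {x ∈ ℤ_5 : v_5(x) = 0}. Here v_5(1725) = v_5(num) − v_5(den) = 2; compare against these criteria.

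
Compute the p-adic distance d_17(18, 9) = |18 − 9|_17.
d_17(18, 9) = 1

Step 1 — x − y = 18 − 9 = 9. Step 2 — v_17(9) = 0 (factor: 9 = (17^0 · 9); the sign does not affect v_p). Step 3 — |x − y|_17 = 17^{0} = 1.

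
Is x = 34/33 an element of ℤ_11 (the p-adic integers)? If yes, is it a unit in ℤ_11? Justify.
x ∉ ℤ_11 (v_11(x) = -1 < 0)

ℤ_11 = {x ∈ ℚ_11 : v_11(x) ≥ 0} and ℤ_11^× = {x ∈ ℤ_11 : v_11(x) = 0}. Here v_11(34/33) = v_11(num) − v_11(den) = -1; compare against these criteria.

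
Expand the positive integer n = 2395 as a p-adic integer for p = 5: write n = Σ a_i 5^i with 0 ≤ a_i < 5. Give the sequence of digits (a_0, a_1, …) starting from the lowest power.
(a_0, a_1, …) = (0, 4, 0, 4, 3)

Repeated division by 5 gives the digits low-to-high: 2395 = 4·5^1 + 4·5^3 + 3·5^4. Digit sequence: (0, 4, 0, 4, 3).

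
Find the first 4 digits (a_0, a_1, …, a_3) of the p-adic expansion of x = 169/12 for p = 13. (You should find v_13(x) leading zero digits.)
(a_0, …, a_3) = (0, 0, 12, 11)

v_13(169/12) = 2, so a_0 = ... = a_1 = 0. Factor out: x = 13^2 · u with u = 1/12 a unit in ℤ_13. Expand u iteratively via a_{v+i} = u_i mod 13, u_{i+1} = (u_i − a_{v+i})/13:
  u_0 = 1/12;  a_2 = 12;  u_1 = (u_0 − 12)/13 = -11/12
  u_1 = -11/12;  a_3 = 11;  u_2 = (u_1 − 11)/13 = -11/12
Digits: (0, 0, 12, 11).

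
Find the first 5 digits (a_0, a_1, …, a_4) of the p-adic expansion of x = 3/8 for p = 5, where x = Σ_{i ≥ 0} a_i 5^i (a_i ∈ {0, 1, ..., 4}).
(a_0, …, a_4) = (1, 3, 0, 3, 0)

v_5(3/8) = 0 (numerator and denominator both coprime to 5), so x ∈ ℤ_5^×. Compute digits iteratively via a_i = x_i mod 5, x_{i+1} = (x_i − a_i)/5, with x_0 = x:
  x_0 = 3/8;  a_0 = 1;  x_1 = (x_0 − 1)/5 = -1/8
  x_1 = -1/8;  a_1 = 3;  x_2 = (x_1 − 3)/5 = -5/8
  x_2 = -5/8;  a_2 = 0;  x_3 = (x_2 − 0)/5 = -1/8
  x_3 = -1/8;  a_3 = 3;  x_4 = (x_3 − 3)/5 = -5/8
  x_4 = -5/8;  a_4 = 0;  x_5 = (x_4 − 0)/5 = -1/8
Digits: (1, 3, 0, 3, 0).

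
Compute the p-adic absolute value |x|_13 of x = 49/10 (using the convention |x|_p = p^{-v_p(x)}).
|49/10|_13 = 1

Step 1 — compute v_13(x) by factoring powers of 13 out of the numerator and denominator: v_13(49/10) = 0. Step 2 — apply |x|_p = p^{-v_p(x)} = 13^{0} = 1.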